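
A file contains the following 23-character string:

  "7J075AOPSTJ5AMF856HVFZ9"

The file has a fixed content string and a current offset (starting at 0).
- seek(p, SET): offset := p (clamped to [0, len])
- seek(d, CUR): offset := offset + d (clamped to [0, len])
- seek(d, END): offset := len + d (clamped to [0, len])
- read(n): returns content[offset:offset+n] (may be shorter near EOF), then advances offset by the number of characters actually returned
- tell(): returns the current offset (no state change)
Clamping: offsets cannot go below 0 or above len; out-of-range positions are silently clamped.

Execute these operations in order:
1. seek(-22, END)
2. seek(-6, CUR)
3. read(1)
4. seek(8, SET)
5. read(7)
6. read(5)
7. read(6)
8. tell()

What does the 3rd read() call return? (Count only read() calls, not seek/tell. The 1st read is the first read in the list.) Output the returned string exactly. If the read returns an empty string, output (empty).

After 1 (seek(-22, END)): offset=1
After 2 (seek(-6, CUR)): offset=0
After 3 (read(1)): returned '7', offset=1
After 4 (seek(8, SET)): offset=8
After 5 (read(7)): returned 'STJ5AMF', offset=15
After 6 (read(5)): returned '856HV', offset=20
After 7 (read(6)): returned 'FZ9', offset=23
After 8 (tell()): offset=23

Answer: 856HV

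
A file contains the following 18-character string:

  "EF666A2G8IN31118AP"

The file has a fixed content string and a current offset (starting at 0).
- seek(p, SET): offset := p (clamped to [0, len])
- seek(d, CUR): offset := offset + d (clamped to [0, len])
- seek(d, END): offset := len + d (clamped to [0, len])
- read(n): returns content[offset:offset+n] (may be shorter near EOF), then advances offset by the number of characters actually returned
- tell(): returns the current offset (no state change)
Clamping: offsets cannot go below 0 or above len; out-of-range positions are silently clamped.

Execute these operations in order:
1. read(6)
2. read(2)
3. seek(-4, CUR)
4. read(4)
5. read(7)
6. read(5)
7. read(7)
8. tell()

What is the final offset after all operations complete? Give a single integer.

After 1 (read(6)): returned 'EF666A', offset=6
After 2 (read(2)): returned '2G', offset=8
After 3 (seek(-4, CUR)): offset=4
After 4 (read(4)): returned '6A2G', offset=8
After 5 (read(7)): returned '8IN3111', offset=15
After 6 (read(5)): returned '8AP', offset=18
After 7 (read(7)): returned '', offset=18
After 8 (tell()): offset=18

Answer: 18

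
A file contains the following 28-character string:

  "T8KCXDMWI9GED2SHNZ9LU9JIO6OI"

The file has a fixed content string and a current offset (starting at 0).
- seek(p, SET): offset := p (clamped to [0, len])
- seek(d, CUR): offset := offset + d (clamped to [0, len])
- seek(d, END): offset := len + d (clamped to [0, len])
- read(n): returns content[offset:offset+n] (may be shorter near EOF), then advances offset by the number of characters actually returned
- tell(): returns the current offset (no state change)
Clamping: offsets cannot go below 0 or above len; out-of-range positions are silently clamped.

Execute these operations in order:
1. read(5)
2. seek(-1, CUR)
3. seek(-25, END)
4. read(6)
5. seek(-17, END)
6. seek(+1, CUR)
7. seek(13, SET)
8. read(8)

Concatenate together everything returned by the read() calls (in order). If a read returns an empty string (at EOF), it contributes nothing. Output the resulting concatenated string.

Answer: T8KCXCXDMWI2SHNZ9LU

Derivation:
After 1 (read(5)): returned 'T8KCX', offset=5
After 2 (seek(-1, CUR)): offset=4
After 3 (seek(-25, END)): offset=3
After 4 (read(6)): returned 'CXDMWI', offset=9
After 5 (seek(-17, END)): offset=11
After 6 (seek(+1, CUR)): offset=12
After 7 (seek(13, SET)): offset=13
After 8 (read(8)): returned '2SHNZ9LU', offset=21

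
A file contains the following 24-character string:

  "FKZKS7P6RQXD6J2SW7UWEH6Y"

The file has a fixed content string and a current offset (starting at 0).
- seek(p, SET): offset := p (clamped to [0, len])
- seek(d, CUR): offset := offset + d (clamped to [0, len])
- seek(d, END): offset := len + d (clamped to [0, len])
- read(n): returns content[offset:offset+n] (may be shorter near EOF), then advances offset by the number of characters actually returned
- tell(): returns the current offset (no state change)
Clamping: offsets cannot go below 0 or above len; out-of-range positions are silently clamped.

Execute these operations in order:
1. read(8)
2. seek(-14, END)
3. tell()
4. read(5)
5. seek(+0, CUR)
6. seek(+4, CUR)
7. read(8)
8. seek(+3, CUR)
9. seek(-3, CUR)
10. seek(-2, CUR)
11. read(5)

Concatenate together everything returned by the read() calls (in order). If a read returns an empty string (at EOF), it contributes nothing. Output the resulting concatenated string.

After 1 (read(8)): returned 'FKZKS7P6', offset=8
After 2 (seek(-14, END)): offset=10
After 3 (tell()): offset=10
After 4 (read(5)): returned 'XD6J2', offset=15
After 5 (seek(+0, CUR)): offset=15
After 6 (seek(+4, CUR)): offset=19
After 7 (read(8)): returned 'WEH6Y', offset=24
After 8 (seek(+3, CUR)): offset=24
After 9 (seek(-3, CUR)): offset=21
After 10 (seek(-2, CUR)): offset=19
After 11 (read(5)): returned 'WEH6Y', offset=24

Answer: FKZKS7P6XD6J2WEH6YWEH6Y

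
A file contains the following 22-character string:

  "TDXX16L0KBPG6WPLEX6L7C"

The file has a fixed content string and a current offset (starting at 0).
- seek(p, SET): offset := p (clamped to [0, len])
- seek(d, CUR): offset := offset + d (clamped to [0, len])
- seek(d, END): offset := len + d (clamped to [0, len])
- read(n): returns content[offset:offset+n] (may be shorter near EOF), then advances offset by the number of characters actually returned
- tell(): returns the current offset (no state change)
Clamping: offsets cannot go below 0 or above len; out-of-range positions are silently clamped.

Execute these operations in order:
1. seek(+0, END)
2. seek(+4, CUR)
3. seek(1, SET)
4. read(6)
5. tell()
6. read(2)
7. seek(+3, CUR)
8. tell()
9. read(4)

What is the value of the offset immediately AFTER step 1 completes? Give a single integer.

Answer: 22

Derivation:
After 1 (seek(+0, END)): offset=22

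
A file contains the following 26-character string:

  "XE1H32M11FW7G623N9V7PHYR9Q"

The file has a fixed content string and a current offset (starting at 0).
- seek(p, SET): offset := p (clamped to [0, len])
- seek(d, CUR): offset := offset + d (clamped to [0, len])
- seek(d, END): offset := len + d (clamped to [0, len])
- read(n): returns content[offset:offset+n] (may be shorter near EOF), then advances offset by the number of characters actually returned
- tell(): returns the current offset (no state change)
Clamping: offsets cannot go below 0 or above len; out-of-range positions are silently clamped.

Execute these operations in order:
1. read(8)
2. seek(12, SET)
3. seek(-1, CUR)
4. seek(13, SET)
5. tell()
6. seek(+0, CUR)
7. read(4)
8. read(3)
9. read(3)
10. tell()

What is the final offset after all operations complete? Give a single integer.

Answer: 23

Derivation:
After 1 (read(8)): returned 'XE1H32M1', offset=8
After 2 (seek(12, SET)): offset=12
After 3 (seek(-1, CUR)): offset=11
After 4 (seek(13, SET)): offset=13
After 5 (tell()): offset=13
After 6 (seek(+0, CUR)): offset=13
After 7 (read(4)): returned '623N', offset=17
After 8 (read(3)): returned '9V7', offset=20
After 9 (read(3)): returned 'PHY', offset=23
After 10 (tell()): offset=23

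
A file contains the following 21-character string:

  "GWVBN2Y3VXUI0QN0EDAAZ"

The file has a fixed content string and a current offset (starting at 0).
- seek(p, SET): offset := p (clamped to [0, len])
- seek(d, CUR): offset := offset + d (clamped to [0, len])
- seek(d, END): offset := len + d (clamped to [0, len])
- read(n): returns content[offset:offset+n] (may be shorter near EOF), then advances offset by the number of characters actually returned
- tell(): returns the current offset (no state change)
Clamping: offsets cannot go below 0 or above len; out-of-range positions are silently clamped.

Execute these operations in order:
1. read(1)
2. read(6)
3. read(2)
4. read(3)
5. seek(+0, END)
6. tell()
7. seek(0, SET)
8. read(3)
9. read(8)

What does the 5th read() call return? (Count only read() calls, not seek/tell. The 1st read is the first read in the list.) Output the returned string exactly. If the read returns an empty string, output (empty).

Answer: GWV

Derivation:
After 1 (read(1)): returned 'G', offset=1
After 2 (read(6)): returned 'WVBN2Y', offset=7
After 3 (read(2)): returned '3V', offset=9
After 4 (read(3)): returned 'XUI', offset=12
After 5 (seek(+0, END)): offset=21
After 6 (tell()): offset=21
After 7 (seek(0, SET)): offset=0
After 8 (read(3)): returned 'GWV', offset=3
After 9 (read(8)): returned 'BN2Y3VXU', offset=11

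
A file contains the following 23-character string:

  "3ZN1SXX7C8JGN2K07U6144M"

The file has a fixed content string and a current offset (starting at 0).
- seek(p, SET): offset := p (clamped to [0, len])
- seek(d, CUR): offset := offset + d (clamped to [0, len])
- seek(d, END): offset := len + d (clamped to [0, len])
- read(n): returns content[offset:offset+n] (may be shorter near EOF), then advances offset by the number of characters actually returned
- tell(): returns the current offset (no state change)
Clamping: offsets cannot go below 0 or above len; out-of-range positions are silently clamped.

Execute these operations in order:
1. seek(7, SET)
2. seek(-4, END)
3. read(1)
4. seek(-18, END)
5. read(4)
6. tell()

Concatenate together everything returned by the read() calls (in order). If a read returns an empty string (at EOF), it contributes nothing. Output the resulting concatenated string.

After 1 (seek(7, SET)): offset=7
After 2 (seek(-4, END)): offset=19
After 3 (read(1)): returned '1', offset=20
After 4 (seek(-18, END)): offset=5
After 5 (read(4)): returned 'XX7C', offset=9
After 6 (tell()): offset=9

Answer: 1XX7C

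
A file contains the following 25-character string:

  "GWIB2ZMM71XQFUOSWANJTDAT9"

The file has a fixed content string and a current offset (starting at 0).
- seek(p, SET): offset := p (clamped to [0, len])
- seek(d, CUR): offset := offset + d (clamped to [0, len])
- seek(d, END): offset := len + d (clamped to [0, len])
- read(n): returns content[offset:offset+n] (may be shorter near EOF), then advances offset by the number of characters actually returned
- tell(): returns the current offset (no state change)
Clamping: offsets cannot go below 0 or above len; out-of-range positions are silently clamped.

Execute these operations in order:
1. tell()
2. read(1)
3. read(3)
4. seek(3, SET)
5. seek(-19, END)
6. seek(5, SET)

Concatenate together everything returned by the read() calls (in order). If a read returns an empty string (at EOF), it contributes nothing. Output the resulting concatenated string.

After 1 (tell()): offset=0
After 2 (read(1)): returned 'G', offset=1
After 3 (read(3)): returned 'WIB', offset=4
After 4 (seek(3, SET)): offset=3
After 5 (seek(-19, END)): offset=6
After 6 (seek(5, SET)): offset=5

Answer: GWIB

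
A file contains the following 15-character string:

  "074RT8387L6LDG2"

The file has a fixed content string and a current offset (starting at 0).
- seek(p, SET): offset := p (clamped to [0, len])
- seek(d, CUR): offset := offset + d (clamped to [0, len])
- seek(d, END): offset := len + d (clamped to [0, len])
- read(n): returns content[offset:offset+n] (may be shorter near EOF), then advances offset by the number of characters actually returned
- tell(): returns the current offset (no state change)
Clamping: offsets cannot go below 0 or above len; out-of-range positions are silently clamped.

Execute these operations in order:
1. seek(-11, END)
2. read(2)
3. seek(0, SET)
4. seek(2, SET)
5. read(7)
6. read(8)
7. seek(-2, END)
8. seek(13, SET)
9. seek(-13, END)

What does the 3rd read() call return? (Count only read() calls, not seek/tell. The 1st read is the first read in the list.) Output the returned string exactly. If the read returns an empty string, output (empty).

After 1 (seek(-11, END)): offset=4
After 2 (read(2)): returned 'T8', offset=6
After 3 (seek(0, SET)): offset=0
After 4 (seek(2, SET)): offset=2
After 5 (read(7)): returned '4RT8387', offset=9
After 6 (read(8)): returned 'L6LDG2', offset=15
After 7 (seek(-2, END)): offset=13
After 8 (seek(13, SET)): offset=13
After 9 (seek(-13, END)): offset=2

Answer: L6LDG2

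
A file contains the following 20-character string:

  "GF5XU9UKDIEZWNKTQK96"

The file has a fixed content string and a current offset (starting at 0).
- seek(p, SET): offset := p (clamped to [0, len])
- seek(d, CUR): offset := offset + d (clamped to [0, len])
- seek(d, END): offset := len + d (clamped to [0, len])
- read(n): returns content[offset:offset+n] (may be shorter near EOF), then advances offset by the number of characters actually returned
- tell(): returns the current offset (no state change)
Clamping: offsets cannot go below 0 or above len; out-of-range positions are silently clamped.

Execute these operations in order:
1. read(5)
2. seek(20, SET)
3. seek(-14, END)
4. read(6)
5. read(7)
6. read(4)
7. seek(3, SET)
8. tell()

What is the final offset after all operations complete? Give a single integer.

After 1 (read(5)): returned 'GF5XU', offset=5
After 2 (seek(20, SET)): offset=20
After 3 (seek(-14, END)): offset=6
After 4 (read(6)): returned 'UKDIEZ', offset=12
After 5 (read(7)): returned 'WNKTQK9', offset=19
After 6 (read(4)): returned '6', offset=20
After 7 (seek(3, SET)): offset=3
After 8 (tell()): offset=3

Answer: 3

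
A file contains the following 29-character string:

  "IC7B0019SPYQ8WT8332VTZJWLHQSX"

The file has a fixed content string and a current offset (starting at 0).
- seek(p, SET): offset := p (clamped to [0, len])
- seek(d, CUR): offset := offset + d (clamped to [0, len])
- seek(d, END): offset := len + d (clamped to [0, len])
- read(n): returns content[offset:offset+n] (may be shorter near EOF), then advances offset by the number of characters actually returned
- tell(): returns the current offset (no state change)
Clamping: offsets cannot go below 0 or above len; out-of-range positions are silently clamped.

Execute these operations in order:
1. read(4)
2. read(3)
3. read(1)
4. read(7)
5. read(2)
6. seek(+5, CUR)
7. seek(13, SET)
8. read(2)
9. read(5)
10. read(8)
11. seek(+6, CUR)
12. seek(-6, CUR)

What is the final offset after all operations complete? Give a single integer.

After 1 (read(4)): returned 'IC7B', offset=4
After 2 (read(3)): returned '001', offset=7
After 3 (read(1)): returned '9', offset=8
After 4 (read(7)): returned 'SPYQ8WT', offset=15
After 5 (read(2)): returned '83', offset=17
After 6 (seek(+5, CUR)): offset=22
After 7 (seek(13, SET)): offset=13
After 8 (read(2)): returned 'WT', offset=15
After 9 (read(5)): returned '8332V', offset=20
After 10 (read(8)): returned 'TZJWLHQS', offset=28
After 11 (seek(+6, CUR)): offset=29
After 12 (seek(-6, CUR)): offset=23

Answer: 23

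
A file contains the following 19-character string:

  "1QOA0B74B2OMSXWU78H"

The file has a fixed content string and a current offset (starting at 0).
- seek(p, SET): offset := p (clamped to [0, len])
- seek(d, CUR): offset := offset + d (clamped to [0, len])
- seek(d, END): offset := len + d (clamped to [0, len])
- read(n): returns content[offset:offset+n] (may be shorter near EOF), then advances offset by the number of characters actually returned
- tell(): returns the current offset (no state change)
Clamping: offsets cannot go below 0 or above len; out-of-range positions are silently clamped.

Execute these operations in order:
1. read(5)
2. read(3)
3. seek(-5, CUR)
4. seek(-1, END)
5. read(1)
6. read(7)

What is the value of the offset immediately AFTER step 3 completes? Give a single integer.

After 1 (read(5)): returned '1QOA0', offset=5
After 2 (read(3)): returned 'B74', offset=8
After 3 (seek(-5, CUR)): offset=3

Answer: 3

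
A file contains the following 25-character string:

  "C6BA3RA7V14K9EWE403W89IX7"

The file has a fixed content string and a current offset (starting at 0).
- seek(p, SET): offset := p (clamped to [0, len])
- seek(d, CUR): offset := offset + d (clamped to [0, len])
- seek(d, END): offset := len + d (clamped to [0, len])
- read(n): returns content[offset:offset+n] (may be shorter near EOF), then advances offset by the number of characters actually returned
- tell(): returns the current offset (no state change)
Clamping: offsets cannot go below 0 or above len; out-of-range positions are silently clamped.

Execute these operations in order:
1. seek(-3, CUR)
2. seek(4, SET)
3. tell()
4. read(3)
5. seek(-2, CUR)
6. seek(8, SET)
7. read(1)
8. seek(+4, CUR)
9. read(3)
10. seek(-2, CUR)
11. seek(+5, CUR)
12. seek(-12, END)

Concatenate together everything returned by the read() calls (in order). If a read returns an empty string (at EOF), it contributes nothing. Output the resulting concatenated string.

Answer: 3RAVEWE

Derivation:
After 1 (seek(-3, CUR)): offset=0
After 2 (seek(4, SET)): offset=4
After 3 (tell()): offset=4
After 4 (read(3)): returned '3RA', offset=7
After 5 (seek(-2, CUR)): offset=5
After 6 (seek(8, SET)): offset=8
After 7 (read(1)): returned 'V', offset=9
After 8 (seek(+4, CUR)): offset=13
After 9 (read(3)): returned 'EWE', offset=16
After 10 (seek(-2, CUR)): offset=14
After 11 (seek(+5, CUR)): offset=19
After 12 (seek(-12, END)): offset=13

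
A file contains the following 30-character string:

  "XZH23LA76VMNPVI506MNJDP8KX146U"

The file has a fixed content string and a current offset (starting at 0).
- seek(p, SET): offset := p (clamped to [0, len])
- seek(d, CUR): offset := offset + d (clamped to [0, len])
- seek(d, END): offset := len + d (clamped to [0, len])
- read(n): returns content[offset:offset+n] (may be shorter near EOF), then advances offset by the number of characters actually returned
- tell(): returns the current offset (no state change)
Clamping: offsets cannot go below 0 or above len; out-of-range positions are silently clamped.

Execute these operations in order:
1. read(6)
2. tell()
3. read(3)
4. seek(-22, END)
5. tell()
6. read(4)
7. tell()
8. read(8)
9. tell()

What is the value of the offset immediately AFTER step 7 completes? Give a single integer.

After 1 (read(6)): returned 'XZH23L', offset=6
After 2 (tell()): offset=6
After 3 (read(3)): returned 'A76', offset=9
After 4 (seek(-22, END)): offset=8
After 5 (tell()): offset=8
After 6 (read(4)): returned '6VMN', offset=12
After 7 (tell()): offset=12

Answer: 12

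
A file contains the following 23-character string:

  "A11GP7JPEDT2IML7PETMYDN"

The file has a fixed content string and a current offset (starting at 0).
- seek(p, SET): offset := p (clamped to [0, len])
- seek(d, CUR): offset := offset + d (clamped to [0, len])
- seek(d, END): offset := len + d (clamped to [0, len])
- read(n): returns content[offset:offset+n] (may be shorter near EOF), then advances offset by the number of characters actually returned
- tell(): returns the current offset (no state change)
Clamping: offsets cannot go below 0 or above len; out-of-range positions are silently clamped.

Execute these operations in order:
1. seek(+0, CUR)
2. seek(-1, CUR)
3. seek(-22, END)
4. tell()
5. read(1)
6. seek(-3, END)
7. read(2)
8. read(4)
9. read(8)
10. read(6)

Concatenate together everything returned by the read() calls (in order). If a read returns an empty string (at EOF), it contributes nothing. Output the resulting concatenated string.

After 1 (seek(+0, CUR)): offset=0
After 2 (seek(-1, CUR)): offset=0
After 3 (seek(-22, END)): offset=1
After 4 (tell()): offset=1
After 5 (read(1)): returned '1', offset=2
After 6 (seek(-3, END)): offset=20
After 7 (read(2)): returned 'YD', offset=22
After 8 (read(4)): returned 'N', offset=23
After 9 (read(8)): returned '', offset=23
After 10 (read(6)): returned '', offset=23

Answer: 1YDN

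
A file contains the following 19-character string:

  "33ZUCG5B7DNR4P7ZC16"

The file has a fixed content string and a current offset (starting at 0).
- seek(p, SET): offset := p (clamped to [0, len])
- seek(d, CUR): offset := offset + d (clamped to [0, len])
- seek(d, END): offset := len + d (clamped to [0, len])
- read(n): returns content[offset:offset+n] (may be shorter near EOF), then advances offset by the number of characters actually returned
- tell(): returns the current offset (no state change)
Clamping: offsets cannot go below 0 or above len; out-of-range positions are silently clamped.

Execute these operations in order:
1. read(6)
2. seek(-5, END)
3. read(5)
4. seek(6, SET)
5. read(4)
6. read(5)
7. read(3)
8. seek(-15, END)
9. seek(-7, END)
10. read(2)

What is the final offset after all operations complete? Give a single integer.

After 1 (read(6)): returned '33ZUCG', offset=6
After 2 (seek(-5, END)): offset=14
After 3 (read(5)): returned '7ZC16', offset=19
After 4 (seek(6, SET)): offset=6
After 5 (read(4)): returned '5B7D', offset=10
After 6 (read(5)): returned 'NR4P7', offset=15
After 7 (read(3)): returned 'ZC1', offset=18
After 8 (seek(-15, END)): offset=4
After 9 (seek(-7, END)): offset=12
After 10 (read(2)): returned '4P', offset=14

Answer: 14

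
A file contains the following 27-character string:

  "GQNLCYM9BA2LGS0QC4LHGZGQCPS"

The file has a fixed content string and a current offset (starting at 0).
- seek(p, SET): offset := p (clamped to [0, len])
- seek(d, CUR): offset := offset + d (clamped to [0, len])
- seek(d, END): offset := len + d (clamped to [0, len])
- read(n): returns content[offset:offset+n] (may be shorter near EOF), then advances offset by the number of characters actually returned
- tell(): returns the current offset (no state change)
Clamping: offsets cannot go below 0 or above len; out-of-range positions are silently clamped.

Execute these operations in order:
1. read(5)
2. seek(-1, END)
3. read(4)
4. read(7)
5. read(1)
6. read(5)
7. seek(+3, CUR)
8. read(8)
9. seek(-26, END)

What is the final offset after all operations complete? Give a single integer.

Answer: 1

Derivation:
After 1 (read(5)): returned 'GQNLC', offset=5
After 2 (seek(-1, END)): offset=26
After 3 (read(4)): returned 'S', offset=27
After 4 (read(7)): returned '', offset=27
After 5 (read(1)): returned '', offset=27
After 6 (read(5)): returned '', offset=27
After 7 (seek(+3, CUR)): offset=27
After 8 (read(8)): returned '', offset=27
After 9 (seek(-26, END)): offset=1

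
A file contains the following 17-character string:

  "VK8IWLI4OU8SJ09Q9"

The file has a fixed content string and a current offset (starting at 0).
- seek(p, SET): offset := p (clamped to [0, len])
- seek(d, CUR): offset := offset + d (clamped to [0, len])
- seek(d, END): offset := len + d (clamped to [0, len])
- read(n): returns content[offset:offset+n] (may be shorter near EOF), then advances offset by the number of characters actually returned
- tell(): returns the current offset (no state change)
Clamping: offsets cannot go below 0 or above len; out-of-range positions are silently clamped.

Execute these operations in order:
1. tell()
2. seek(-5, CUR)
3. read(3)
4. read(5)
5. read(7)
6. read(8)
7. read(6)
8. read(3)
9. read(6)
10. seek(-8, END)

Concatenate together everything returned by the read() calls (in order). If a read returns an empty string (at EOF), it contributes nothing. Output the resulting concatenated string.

Answer: VK8IWLI4OU8SJ09Q9

Derivation:
After 1 (tell()): offset=0
After 2 (seek(-5, CUR)): offset=0
After 3 (read(3)): returned 'VK8', offset=3
After 4 (read(5)): returned 'IWLI4', offset=8
After 5 (read(7)): returned 'OU8SJ09', offset=15
After 6 (read(8)): returned 'Q9', offset=17
After 7 (read(6)): returned '', offset=17
After 8 (read(3)): returned '', offset=17
After 9 (read(6)): returned '', offset=17
After 10 (seek(-8, END)): offset=9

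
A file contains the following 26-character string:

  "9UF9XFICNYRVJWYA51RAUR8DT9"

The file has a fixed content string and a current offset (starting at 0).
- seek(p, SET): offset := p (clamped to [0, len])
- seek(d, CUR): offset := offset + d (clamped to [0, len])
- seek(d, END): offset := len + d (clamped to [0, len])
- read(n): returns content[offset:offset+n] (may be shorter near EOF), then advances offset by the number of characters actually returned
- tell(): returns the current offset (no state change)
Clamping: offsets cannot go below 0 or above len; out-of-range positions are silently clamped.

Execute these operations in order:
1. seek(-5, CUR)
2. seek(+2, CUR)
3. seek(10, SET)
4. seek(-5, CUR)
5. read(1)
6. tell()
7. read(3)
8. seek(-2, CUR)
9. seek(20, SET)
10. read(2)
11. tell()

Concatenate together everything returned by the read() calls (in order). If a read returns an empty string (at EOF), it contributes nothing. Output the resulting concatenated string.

Answer: FICNUR

Derivation:
After 1 (seek(-5, CUR)): offset=0
After 2 (seek(+2, CUR)): offset=2
After 3 (seek(10, SET)): offset=10
After 4 (seek(-5, CUR)): offset=5
After 5 (read(1)): returned 'F', offset=6
After 6 (tell()): offset=6
After 7 (read(3)): returned 'ICN', offset=9
After 8 (seek(-2, CUR)): offset=7
After 9 (seek(20, SET)): offset=20
After 10 (read(2)): returned 'UR', offset=22
After 11 (tell()): offset=22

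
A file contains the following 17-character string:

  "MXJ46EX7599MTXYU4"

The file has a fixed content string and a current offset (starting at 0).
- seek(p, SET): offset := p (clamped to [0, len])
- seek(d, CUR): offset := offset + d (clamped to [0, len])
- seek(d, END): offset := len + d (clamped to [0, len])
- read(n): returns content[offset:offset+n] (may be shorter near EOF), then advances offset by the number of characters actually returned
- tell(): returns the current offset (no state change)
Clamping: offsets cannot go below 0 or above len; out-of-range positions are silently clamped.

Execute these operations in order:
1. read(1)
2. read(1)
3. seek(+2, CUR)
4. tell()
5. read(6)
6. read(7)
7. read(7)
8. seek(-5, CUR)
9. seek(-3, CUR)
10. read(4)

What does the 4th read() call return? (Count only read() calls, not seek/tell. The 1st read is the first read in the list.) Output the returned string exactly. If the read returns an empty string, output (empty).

After 1 (read(1)): returned 'M', offset=1
After 2 (read(1)): returned 'X', offset=2
After 3 (seek(+2, CUR)): offset=4
After 4 (tell()): offset=4
After 5 (read(6)): returned '6EX759', offset=10
After 6 (read(7)): returned '9MTXYU4', offset=17
After 7 (read(7)): returned '', offset=17
After 8 (seek(-5, CUR)): offset=12
After 9 (seek(-3, CUR)): offset=9
After 10 (read(4)): returned '99MT', offset=13

Answer: 9MTXYU4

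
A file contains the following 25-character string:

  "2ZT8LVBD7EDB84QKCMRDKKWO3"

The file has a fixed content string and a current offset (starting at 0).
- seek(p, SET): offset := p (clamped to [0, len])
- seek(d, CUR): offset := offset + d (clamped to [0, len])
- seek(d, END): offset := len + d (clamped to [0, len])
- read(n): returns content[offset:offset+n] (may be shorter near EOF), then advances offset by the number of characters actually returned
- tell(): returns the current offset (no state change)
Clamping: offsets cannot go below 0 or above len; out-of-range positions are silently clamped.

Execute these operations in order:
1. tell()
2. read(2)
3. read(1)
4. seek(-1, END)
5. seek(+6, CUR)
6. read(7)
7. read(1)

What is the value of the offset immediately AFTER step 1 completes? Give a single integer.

After 1 (tell()): offset=0

Answer: 0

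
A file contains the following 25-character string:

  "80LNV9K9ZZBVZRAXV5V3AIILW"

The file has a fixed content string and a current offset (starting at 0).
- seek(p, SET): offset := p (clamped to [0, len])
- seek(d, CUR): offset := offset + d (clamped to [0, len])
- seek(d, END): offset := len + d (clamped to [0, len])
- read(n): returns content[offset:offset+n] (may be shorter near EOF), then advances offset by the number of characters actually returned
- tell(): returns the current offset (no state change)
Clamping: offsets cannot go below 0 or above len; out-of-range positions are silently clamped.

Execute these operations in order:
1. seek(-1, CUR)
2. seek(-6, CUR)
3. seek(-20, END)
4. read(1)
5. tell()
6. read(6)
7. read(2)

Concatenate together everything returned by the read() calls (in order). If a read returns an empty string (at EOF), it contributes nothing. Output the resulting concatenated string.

After 1 (seek(-1, CUR)): offset=0
After 2 (seek(-6, CUR)): offset=0
After 3 (seek(-20, END)): offset=5
After 4 (read(1)): returned '9', offset=6
After 5 (tell()): offset=6
After 6 (read(6)): returned 'K9ZZBV', offset=12
After 7 (read(2)): returned 'ZR', offset=14

Answer: 9K9ZZBVZR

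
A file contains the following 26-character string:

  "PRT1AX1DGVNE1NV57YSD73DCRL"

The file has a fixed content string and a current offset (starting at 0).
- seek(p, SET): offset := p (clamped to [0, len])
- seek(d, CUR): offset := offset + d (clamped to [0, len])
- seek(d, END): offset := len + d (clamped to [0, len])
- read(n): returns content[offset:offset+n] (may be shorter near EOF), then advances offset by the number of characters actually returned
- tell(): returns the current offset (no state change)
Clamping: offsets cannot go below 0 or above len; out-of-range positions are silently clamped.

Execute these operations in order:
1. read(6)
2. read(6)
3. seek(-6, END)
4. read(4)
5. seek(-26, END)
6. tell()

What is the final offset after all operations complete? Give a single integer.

Answer: 0

Derivation:
After 1 (read(6)): returned 'PRT1AX', offset=6
After 2 (read(6)): returned '1DGVNE', offset=12
After 3 (seek(-6, END)): offset=20
After 4 (read(4)): returned '73DC', offset=24
After 5 (seek(-26, END)): offset=0
After 6 (tell()): offset=0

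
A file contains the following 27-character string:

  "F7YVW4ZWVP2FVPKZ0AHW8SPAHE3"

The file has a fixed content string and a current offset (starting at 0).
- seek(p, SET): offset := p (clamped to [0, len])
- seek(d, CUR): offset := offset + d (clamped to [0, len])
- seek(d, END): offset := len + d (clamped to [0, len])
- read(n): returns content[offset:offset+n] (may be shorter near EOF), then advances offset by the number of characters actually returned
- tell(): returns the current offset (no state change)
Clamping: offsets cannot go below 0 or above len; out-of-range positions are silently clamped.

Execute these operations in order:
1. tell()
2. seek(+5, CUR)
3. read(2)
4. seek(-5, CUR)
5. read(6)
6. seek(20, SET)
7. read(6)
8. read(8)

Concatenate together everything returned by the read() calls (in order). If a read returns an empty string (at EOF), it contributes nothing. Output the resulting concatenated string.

Answer: 4ZYVW4ZW8SPAHE3

Derivation:
After 1 (tell()): offset=0
After 2 (seek(+5, CUR)): offset=5
After 3 (read(2)): returned '4Z', offset=7
After 4 (seek(-5, CUR)): offset=2
After 5 (read(6)): returned 'YVW4ZW', offset=8
After 6 (seek(20, SET)): offset=20
After 7 (read(6)): returned '8SPAHE', offset=26
After 8 (read(8)): returned '3', offset=27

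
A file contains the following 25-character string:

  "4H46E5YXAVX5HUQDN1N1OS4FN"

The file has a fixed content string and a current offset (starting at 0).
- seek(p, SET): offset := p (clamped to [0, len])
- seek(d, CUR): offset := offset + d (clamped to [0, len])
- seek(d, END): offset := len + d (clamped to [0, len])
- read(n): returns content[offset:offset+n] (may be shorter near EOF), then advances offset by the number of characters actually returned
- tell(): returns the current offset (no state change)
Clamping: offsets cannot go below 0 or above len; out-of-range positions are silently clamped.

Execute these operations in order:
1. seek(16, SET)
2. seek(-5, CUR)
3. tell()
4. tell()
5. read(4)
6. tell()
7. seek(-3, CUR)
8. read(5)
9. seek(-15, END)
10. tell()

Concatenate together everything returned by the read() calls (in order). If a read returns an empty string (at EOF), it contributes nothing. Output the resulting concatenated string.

Answer: 5HUQHUQDN

Derivation:
After 1 (seek(16, SET)): offset=16
After 2 (seek(-5, CUR)): offset=11
After 3 (tell()): offset=11
After 4 (tell()): offset=11
After 5 (read(4)): returned '5HUQ', offset=15
After 6 (tell()): offset=15
After 7 (seek(-3, CUR)): offset=12
After 8 (read(5)): returned 'HUQDN', offset=17
After 9 (seek(-15, END)): offset=10
After 10 (tell()): offset=10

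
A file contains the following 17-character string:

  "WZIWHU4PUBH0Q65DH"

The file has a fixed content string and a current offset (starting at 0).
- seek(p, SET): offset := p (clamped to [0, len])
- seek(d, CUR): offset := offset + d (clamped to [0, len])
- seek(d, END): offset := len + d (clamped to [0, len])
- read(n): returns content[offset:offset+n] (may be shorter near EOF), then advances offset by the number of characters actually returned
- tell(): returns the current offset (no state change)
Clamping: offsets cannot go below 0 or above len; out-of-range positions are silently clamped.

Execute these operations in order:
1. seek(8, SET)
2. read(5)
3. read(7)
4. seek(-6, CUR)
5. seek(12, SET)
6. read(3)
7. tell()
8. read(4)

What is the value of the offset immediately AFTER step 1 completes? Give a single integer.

Answer: 8

Derivation:
After 1 (seek(8, SET)): offset=8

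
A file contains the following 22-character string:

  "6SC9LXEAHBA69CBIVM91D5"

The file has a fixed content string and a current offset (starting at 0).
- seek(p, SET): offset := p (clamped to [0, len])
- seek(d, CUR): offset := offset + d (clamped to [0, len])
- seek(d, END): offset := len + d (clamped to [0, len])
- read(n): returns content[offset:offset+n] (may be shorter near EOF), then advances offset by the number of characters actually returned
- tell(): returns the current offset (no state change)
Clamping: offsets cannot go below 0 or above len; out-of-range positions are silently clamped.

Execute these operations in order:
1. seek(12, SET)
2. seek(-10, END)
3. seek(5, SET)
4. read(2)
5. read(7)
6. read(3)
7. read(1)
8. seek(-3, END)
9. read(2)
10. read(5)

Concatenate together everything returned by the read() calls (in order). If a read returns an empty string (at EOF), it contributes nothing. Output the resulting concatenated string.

Answer: XEAHBA69CBIVM1D5

Derivation:
After 1 (seek(12, SET)): offset=12
After 2 (seek(-10, END)): offset=12
After 3 (seek(5, SET)): offset=5
After 4 (read(2)): returned 'XE', offset=7
After 5 (read(7)): returned 'AHBA69C', offset=14
After 6 (read(3)): returned 'BIV', offset=17
After 7 (read(1)): returned 'M', offset=18
After 8 (seek(-3, END)): offset=19
After 9 (read(2)): returned '1D', offset=21
After 10 (read(5)): returned '5', offset=22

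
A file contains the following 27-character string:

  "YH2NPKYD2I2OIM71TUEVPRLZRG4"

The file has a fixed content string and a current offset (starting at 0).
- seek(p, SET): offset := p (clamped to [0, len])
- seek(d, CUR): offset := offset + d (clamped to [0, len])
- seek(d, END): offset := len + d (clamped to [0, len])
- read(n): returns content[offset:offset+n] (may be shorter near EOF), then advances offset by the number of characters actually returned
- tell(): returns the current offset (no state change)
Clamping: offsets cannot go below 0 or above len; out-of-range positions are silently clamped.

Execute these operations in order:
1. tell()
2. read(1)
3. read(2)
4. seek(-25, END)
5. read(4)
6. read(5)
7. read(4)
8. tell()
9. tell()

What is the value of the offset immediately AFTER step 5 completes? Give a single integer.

Answer: 6

Derivation:
After 1 (tell()): offset=0
After 2 (read(1)): returned 'Y', offset=1
After 3 (read(2)): returned 'H2', offset=3
After 4 (seek(-25, END)): offset=2
After 5 (read(4)): returned '2NPK', offset=6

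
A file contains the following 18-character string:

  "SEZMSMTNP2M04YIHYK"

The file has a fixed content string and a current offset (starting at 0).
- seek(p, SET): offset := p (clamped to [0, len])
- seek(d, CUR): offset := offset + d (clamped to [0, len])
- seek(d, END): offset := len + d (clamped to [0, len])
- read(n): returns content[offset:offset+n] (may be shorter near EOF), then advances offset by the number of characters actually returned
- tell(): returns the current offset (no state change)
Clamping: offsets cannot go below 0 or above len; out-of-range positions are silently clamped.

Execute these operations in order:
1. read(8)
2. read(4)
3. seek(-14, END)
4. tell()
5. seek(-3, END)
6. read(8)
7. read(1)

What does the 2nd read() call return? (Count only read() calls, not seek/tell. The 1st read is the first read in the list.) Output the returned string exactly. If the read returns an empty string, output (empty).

Answer: P2M0

Derivation:
After 1 (read(8)): returned 'SEZMSMTN', offset=8
After 2 (read(4)): returned 'P2M0', offset=12
After 3 (seek(-14, END)): offset=4
After 4 (tell()): offset=4
After 5 (seek(-3, END)): offset=15
After 6 (read(8)): returned 'HYK', offset=18
After 7 (read(1)): returned '', offset=18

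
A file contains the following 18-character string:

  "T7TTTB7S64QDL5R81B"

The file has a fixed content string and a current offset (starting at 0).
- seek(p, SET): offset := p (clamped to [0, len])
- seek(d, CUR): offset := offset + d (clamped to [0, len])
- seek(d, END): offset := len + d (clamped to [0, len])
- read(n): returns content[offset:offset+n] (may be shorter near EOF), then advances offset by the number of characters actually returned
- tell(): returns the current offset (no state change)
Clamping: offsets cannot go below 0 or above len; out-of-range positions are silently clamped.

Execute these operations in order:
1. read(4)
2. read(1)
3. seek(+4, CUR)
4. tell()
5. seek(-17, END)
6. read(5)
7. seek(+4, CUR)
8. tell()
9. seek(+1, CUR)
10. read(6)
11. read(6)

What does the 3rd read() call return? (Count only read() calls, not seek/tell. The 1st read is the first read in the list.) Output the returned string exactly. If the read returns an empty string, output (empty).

Answer: 7TTTB

Derivation:
After 1 (read(4)): returned 'T7TT', offset=4
After 2 (read(1)): returned 'T', offset=5
After 3 (seek(+4, CUR)): offset=9
After 4 (tell()): offset=9
After 5 (seek(-17, END)): offset=1
After 6 (read(5)): returned '7TTTB', offset=6
After 7 (seek(+4, CUR)): offset=10
After 8 (tell()): offset=10
After 9 (seek(+1, CUR)): offset=11
After 10 (read(6)): returned 'DL5R81', offset=17
After 11 (read(6)): returned 'B', offset=18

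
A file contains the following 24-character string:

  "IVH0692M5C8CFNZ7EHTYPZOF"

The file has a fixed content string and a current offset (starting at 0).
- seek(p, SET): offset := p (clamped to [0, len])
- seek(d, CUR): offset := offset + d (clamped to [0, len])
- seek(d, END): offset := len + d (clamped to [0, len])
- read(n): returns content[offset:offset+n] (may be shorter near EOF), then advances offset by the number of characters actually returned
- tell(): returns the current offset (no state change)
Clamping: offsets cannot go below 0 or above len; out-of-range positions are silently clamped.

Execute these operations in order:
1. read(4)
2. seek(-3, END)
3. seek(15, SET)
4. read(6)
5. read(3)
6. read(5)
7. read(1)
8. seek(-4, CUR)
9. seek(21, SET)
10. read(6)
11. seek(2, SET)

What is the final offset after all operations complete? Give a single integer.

Answer: 2

Derivation:
After 1 (read(4)): returned 'IVH0', offset=4
After 2 (seek(-3, END)): offset=21
After 3 (seek(15, SET)): offset=15
After 4 (read(6)): returned '7EHTYP', offset=21
After 5 (read(3)): returned 'ZOF', offset=24
After 6 (read(5)): returned '', offset=24
After 7 (read(1)): returned '', offset=24
After 8 (seek(-4, CUR)): offset=20
After 9 (seek(21, SET)): offset=21
After 10 (read(6)): returned 'ZOF', offset=24
After 11 (seek(2, SET)): offset=2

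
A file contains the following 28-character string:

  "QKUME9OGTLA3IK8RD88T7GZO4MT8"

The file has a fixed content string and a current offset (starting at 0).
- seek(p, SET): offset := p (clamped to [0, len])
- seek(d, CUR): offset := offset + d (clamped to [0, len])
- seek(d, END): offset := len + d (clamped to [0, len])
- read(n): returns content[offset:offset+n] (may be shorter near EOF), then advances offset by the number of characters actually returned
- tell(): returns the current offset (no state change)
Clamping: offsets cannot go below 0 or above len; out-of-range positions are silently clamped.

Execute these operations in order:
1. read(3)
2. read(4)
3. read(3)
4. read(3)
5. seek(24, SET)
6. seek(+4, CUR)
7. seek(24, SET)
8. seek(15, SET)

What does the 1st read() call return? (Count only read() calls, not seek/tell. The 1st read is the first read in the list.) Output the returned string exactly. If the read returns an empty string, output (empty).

Answer: QKU

Derivation:
After 1 (read(3)): returned 'QKU', offset=3
After 2 (read(4)): returned 'ME9O', offset=7
After 3 (read(3)): returned 'GTL', offset=10
After 4 (read(3)): returned 'A3I', offset=13
After 5 (seek(24, SET)): offset=24
After 6 (seek(+4, CUR)): offset=28
After 7 (seek(24, SET)): offset=24
After 8 (seek(15, SET)): offset=15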